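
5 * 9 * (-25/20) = -225/4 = -56.25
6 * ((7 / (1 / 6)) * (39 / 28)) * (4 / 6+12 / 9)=702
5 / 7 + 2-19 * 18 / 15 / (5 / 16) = -12293 / 175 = -70.25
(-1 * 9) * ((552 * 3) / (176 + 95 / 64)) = -953856 / 11359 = -83.97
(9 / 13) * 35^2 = 11025 / 13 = 848.08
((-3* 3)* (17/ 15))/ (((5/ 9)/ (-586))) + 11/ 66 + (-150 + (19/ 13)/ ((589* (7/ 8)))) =4489253149/ 423150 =10609.13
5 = 5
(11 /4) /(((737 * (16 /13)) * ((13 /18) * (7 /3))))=27 /15008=0.00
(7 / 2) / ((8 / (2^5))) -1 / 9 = 125 / 9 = 13.89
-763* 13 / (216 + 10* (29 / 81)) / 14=-114777 / 35572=-3.23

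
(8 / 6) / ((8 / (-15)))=-5 / 2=-2.50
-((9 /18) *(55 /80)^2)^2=-14641 /262144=-0.06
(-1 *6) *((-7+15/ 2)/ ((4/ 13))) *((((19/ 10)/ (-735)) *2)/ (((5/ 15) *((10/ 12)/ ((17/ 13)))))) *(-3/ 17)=-513/ 12250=-0.04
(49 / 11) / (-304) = -49 / 3344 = -0.01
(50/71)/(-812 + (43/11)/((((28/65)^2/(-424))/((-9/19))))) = 1024100/4971958961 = 0.00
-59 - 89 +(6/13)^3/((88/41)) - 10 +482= 7831215/24167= 324.05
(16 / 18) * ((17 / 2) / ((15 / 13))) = 884 / 135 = 6.55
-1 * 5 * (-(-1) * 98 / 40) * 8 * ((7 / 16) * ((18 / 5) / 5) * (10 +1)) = -33957 / 100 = -339.57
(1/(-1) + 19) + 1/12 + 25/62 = 6877/372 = 18.49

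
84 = 84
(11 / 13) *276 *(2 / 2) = 3036 / 13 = 233.54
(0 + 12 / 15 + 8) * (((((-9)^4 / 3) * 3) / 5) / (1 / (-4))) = -1154736 / 25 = -46189.44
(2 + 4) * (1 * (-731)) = -4386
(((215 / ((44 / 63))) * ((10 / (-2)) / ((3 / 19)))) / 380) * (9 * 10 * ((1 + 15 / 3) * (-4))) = 609525 / 11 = 55411.36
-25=-25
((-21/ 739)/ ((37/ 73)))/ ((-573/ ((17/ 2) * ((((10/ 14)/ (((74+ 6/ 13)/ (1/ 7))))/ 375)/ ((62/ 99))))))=48399/ 9972910824800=0.00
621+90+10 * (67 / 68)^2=1666277 / 2312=720.71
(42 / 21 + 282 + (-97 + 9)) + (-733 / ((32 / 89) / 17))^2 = 1229945523545 / 1024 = 1201118675.34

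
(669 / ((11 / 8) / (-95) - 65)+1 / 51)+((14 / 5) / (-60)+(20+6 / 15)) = 423476287 / 41999350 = 10.08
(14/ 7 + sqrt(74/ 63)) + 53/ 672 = sqrt(518)/ 21 + 1397/ 672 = 3.16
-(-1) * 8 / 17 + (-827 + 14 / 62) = -435462 / 527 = -826.30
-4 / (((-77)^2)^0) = -4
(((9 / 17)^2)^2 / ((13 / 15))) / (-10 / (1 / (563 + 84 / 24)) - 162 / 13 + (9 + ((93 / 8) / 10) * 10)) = -787320 / 49136323031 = -0.00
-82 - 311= -393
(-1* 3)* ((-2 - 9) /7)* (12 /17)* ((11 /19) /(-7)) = -0.28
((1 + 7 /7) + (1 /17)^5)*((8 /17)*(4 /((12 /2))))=45435440 /72412707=0.63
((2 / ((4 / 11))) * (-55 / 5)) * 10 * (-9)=5445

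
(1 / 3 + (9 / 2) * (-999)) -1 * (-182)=-25879 / 6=-4313.17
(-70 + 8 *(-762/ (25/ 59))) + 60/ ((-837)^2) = -84398481022/ 5838075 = -14456.56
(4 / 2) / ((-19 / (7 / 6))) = -7 / 57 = -0.12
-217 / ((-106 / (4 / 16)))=217 / 424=0.51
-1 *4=-4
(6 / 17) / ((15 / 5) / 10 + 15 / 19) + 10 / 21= 2190 / 2737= 0.80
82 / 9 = 9.11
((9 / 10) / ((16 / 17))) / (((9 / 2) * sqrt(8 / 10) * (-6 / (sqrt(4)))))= -17 * sqrt(5) / 480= -0.08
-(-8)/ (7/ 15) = 120/ 7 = 17.14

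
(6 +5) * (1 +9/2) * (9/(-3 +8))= 108.90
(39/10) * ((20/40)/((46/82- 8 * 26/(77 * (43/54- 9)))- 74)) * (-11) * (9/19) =5399805411/38854129420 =0.14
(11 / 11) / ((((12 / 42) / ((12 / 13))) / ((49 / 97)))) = 2058 / 1261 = 1.63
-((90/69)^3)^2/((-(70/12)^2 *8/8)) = 1049760000/7253758561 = 0.14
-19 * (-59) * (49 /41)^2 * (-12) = -32298252 /1681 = -19213.71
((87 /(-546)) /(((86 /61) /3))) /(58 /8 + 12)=-5307 /301301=-0.02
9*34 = 306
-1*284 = -284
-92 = -92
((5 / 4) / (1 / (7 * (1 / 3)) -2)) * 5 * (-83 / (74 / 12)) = 43575 / 814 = 53.53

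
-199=-199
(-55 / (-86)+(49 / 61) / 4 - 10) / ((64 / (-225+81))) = 864927 / 41968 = 20.61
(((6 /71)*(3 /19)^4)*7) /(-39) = -1134 /120286283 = -0.00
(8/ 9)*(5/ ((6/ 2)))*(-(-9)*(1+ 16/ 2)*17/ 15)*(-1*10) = -1360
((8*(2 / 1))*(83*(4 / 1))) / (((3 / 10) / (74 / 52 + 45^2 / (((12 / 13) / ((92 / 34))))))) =69702842240 / 663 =105132492.07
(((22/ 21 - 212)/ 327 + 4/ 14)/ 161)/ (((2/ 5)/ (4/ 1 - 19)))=30850/ 368529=0.08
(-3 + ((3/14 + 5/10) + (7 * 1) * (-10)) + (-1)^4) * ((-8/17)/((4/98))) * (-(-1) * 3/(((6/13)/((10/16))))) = 227045/68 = 3338.90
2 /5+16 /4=22 /5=4.40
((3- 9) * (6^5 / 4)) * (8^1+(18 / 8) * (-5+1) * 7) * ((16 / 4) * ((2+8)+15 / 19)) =526046400 / 19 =27686652.63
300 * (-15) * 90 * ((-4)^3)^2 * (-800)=1327104000000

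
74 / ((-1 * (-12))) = 37 / 6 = 6.17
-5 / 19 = -0.26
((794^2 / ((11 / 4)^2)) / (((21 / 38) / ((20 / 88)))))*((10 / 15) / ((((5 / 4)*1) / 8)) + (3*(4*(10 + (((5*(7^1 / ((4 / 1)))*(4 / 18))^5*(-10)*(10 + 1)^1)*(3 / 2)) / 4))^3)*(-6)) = 351560621697886447003414646235143851 / 6062736364170571008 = 57987120102324067.59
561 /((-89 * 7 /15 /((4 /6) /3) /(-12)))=22440 /623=36.02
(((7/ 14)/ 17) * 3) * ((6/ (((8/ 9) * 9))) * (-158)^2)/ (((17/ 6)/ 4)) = 674028/ 289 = 2332.28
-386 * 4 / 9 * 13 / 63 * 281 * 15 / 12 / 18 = -3525145 / 5103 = -690.80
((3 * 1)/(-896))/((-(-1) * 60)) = -1/17920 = -0.00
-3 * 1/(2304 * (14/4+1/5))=-5/14208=-0.00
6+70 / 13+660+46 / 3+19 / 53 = 687.08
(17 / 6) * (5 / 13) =85 / 78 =1.09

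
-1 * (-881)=881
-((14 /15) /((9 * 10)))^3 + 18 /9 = 615093407 /307546875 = 2.00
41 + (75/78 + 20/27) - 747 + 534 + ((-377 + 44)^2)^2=8632051845793/702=12296370150.70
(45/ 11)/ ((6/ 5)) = 3.41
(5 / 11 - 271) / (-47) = 2976 / 517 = 5.76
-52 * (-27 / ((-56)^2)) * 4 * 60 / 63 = 585 / 343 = 1.71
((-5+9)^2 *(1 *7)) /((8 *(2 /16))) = 112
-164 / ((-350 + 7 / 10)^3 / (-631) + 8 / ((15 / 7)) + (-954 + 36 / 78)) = -4035876000 / 1638738547723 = -0.00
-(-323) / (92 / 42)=6783 / 46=147.46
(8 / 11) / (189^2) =0.00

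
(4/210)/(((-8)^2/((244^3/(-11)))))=-453962/1155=-393.04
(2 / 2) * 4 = 4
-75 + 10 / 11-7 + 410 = 3618 / 11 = 328.91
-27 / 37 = -0.73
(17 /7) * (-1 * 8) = -136 /7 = -19.43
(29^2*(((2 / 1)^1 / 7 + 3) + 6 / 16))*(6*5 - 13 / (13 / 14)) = 344810 / 7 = 49258.57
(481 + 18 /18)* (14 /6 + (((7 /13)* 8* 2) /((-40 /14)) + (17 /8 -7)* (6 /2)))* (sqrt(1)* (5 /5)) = -5754839 /780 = -7378.00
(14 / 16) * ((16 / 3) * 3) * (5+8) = 182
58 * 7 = 406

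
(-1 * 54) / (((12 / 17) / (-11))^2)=-104907 / 8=-13113.38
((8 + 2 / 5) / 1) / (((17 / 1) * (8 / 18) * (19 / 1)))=189 / 3230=0.06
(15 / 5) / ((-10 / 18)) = -27 / 5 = -5.40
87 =87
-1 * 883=-883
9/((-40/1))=-9/40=-0.22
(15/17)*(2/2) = 15/17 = 0.88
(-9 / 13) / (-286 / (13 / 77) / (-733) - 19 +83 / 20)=131940 / 2389673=0.06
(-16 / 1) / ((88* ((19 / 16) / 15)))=-2.30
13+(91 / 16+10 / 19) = 5841 / 304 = 19.21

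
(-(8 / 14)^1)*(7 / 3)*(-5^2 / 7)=100 / 21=4.76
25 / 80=5 / 16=0.31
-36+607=571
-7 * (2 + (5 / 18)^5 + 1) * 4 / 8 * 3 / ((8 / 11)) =-436730833 / 10077696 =-43.34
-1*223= -223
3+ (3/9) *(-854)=-845/3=-281.67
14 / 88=7 / 44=0.16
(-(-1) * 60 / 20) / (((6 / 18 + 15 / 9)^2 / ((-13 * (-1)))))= 39 / 4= 9.75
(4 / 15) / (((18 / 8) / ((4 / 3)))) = 64 / 405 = 0.16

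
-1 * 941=-941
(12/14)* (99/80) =297/280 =1.06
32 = 32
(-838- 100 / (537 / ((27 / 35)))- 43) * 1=-1104073 / 1253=-881.14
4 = 4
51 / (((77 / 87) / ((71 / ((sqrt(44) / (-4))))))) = -630054* sqrt(11) / 847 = -2467.12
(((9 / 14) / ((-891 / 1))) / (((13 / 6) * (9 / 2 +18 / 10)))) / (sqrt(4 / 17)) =-5 * sqrt(17) / 189189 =-0.00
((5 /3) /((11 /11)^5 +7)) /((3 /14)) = 35 /36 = 0.97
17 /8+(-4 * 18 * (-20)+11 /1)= 11625 /8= 1453.12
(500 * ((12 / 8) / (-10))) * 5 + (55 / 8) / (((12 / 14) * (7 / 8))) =-2195 / 6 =-365.83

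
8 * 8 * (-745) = -47680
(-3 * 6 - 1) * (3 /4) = -57 /4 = -14.25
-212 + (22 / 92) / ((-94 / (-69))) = -39823 / 188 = -211.82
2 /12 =1 /6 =0.17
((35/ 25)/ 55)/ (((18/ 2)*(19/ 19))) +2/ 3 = 1657/ 2475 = 0.67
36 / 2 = 18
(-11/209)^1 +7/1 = 132/19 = 6.95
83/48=1.73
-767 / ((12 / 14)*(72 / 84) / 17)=-638911 / 36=-17747.53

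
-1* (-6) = 6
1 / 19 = 0.05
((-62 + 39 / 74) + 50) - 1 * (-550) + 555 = 80921 / 74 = 1093.53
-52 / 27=-1.93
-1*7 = -7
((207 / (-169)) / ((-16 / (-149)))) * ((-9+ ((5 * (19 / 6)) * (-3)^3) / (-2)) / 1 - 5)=-24643557 / 10816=-2278.44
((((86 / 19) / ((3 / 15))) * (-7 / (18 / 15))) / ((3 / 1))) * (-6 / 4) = 7525 / 114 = 66.01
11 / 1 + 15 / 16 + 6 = 287 / 16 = 17.94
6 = 6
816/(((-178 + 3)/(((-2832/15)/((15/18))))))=1056.42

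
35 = 35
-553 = -553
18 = 18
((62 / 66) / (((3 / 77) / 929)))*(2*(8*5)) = 16127440 / 9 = 1791937.78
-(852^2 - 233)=-725671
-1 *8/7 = -8/7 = -1.14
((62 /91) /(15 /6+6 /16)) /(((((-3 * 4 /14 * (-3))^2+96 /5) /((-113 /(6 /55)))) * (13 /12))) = -1740200 /198237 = -8.78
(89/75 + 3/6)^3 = 16194277/3375000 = 4.80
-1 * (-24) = 24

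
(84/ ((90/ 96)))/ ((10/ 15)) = 672/ 5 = 134.40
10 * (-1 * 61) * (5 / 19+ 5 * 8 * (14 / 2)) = -3248250 / 19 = -170960.53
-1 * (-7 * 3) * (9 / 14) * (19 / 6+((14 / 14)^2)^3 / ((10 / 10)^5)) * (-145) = -32625 / 4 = -8156.25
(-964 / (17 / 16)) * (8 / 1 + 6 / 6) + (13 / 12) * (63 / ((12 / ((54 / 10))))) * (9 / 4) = -44045199 / 5440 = -8096.54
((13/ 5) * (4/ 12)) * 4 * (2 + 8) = 104/ 3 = 34.67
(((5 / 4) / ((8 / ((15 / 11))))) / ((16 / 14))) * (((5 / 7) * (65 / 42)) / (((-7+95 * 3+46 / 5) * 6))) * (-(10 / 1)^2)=-1015625 / 84919296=-0.01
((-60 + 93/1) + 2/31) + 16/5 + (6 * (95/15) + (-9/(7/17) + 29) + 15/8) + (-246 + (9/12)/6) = -176413/1085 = -162.59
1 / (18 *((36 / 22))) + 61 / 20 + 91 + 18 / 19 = 95.03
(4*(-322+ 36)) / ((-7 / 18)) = 20592 / 7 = 2941.71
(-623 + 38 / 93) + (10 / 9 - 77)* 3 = -26358 / 31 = -850.26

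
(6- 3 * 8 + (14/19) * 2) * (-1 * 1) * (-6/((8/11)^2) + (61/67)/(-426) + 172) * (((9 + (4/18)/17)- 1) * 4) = 7060839822635/82971594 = 85099.48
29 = 29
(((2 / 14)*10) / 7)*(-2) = -20 / 49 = -0.41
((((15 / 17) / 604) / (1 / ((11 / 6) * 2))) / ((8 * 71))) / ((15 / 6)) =11 / 2916112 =0.00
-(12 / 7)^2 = -144 / 49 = -2.94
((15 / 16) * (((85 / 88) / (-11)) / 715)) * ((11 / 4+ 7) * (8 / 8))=-765 / 681472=-0.00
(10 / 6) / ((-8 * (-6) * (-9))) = -5 / 1296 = -0.00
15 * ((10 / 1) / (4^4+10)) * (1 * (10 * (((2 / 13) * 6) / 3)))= 3000 / 1729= 1.74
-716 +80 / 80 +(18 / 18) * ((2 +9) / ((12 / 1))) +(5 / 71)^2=-43196029 / 60492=-714.08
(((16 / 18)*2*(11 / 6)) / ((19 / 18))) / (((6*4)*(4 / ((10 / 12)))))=55 / 2052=0.03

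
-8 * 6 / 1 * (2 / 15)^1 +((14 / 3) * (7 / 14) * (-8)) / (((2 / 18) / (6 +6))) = -2022.40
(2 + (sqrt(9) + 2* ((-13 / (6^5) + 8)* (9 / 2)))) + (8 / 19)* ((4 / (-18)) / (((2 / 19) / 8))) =60371 / 864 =69.87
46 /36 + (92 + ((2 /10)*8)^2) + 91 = 84077 /450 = 186.84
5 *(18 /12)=15 /2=7.50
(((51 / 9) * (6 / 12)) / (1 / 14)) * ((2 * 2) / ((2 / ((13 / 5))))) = 3094 / 15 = 206.27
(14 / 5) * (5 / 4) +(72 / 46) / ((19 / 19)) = 233 / 46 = 5.07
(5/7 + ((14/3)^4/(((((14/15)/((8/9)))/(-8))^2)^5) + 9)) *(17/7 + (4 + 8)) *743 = 13201704173721309468553890292/3938980639167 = 3351553455848707.47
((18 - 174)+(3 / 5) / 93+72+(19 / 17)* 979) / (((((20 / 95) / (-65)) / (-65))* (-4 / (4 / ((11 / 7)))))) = -74787497330 / 5797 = -12901069.06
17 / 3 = 5.67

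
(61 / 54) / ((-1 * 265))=-61 / 14310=-0.00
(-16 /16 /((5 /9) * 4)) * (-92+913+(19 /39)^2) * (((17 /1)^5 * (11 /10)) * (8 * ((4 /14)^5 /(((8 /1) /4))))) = -312144134440864 /71009575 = -4395803.45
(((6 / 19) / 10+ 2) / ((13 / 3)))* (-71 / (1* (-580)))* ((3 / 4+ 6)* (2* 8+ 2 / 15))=44767701 / 7163000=6.25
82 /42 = 41 /21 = 1.95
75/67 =1.12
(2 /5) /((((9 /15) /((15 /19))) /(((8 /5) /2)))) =8 /19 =0.42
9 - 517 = -508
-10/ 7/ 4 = -5/ 14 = -0.36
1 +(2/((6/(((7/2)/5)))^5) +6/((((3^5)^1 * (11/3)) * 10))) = 4279864877/4276800000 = 1.00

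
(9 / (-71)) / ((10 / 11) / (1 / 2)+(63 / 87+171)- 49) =-957 / 940253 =-0.00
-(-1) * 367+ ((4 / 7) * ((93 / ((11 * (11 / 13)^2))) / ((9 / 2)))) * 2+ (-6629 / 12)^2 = 409919311565 / 1341648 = 305534.17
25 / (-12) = -25 / 12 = -2.08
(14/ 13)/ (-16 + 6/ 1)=-7/ 65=-0.11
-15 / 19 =-0.79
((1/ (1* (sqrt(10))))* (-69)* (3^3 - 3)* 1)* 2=-1656* sqrt(10)/ 5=-1047.35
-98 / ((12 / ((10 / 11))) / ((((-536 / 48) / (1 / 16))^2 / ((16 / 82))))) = -1214599.46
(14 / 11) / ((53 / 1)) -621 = -362029 / 583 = -620.98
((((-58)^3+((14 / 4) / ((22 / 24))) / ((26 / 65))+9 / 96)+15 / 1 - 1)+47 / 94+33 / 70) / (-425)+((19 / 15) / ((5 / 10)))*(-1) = 456.50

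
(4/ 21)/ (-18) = -2/ 189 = -0.01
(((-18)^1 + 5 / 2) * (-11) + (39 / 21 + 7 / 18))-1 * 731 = -35170 / 63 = -558.25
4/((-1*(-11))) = 4/11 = 0.36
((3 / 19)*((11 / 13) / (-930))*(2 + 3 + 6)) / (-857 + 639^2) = -121 / 31199518480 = -0.00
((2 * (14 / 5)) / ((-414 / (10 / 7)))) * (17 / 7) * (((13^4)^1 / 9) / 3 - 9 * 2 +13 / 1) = -1932968 / 39123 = -49.41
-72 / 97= -0.74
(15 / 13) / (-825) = -0.00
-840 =-840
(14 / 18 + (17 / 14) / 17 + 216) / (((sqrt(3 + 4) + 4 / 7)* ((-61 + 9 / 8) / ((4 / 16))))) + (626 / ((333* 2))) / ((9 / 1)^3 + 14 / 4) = 6022225118 / 76412625885-191261* sqrt(7) / 1409697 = -0.28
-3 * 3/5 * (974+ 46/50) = -219357/125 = -1754.86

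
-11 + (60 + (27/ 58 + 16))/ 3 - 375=-62729/ 174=-360.51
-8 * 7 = -56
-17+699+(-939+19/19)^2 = 880526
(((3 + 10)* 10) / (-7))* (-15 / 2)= 975 / 7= 139.29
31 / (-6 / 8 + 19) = 124 / 73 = 1.70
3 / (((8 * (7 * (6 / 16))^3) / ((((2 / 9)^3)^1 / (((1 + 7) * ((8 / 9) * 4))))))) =0.00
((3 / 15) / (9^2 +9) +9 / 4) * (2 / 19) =0.24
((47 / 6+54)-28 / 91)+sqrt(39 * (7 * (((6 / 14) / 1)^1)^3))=9 * sqrt(13) / 7+4799 / 78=66.16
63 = 63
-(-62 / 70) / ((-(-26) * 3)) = 31 / 2730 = 0.01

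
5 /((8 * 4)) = 5 /32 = 0.16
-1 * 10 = -10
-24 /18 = -4 /3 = -1.33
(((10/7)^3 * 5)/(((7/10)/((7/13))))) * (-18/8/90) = -1250/4459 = -0.28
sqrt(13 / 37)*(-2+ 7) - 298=-298+ 5*sqrt(481) / 37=-295.04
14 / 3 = 4.67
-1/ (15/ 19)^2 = -361/ 225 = -1.60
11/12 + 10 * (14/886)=1.07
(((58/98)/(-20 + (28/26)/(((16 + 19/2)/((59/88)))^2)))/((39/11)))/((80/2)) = -33465333/160375851685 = -0.00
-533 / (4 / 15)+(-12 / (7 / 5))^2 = -377355 / 196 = -1925.28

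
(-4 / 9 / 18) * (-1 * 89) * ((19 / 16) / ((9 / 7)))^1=11837 / 5832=2.03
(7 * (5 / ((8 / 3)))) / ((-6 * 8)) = -35 / 128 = -0.27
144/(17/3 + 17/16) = 6912/323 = 21.40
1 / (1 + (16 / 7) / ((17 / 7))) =17 / 33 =0.52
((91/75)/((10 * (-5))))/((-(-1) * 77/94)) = -611/20625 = -0.03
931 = 931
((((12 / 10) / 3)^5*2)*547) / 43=35008 / 134375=0.26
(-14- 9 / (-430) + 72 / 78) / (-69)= 72983 / 385710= 0.19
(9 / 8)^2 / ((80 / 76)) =1539 / 1280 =1.20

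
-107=-107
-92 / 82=-1.12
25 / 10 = 5 / 2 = 2.50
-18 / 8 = -9 / 4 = -2.25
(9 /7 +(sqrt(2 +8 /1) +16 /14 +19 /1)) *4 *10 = 40 *sqrt(10) +6000 /7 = 983.63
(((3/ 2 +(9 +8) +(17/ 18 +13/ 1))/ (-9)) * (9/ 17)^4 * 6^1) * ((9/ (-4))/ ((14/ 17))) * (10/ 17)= 1596510/ 584647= 2.73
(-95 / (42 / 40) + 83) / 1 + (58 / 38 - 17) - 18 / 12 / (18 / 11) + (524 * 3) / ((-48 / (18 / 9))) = -47543 / 532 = -89.37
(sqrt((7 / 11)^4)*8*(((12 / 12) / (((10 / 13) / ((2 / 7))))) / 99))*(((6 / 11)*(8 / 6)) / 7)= 832 / 658845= 0.00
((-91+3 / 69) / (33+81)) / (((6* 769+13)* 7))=-1046 / 42461979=-0.00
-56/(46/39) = -1092/23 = -47.48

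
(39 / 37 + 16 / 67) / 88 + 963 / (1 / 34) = 7142735989 / 218152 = 32742.01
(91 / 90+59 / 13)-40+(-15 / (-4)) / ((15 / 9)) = -75349 / 2340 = -32.20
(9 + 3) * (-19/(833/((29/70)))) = -0.11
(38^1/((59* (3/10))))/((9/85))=32300/1593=20.28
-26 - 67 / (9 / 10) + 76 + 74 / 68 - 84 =-107.36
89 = 89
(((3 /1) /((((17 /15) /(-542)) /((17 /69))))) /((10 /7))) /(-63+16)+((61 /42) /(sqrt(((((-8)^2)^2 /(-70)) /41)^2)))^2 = 1028353628329 /163225534464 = 6.30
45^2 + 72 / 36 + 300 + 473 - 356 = 2444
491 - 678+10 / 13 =-2421 / 13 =-186.23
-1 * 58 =-58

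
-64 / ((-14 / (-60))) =-1920 / 7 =-274.29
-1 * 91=-91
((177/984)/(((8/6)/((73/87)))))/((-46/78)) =-0.19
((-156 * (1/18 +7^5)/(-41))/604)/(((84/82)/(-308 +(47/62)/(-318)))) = -23882532661325/750233232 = -31833.48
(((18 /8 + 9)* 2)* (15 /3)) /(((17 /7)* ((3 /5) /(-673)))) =-51959.56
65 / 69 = 0.94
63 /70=9 /10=0.90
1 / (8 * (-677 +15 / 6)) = -1 / 5396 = -0.00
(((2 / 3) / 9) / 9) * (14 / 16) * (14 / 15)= 0.01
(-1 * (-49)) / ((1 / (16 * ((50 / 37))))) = 39200 / 37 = 1059.46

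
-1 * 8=-8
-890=-890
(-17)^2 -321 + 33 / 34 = -1055 / 34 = -31.03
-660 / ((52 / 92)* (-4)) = 3795 / 13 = 291.92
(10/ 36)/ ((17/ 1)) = 5/ 306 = 0.02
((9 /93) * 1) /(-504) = -1 /5208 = -0.00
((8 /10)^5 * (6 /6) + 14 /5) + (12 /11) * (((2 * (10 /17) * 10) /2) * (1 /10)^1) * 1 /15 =1852738 /584375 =3.17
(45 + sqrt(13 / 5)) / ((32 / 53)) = 77.20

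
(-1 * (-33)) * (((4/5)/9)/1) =44/15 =2.93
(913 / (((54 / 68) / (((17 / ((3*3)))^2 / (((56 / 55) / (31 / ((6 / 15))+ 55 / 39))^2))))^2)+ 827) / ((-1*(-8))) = 289419169785141484260602554639297 / 3482235033849158565888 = 83113048651.75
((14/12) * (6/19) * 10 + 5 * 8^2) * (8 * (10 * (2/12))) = 82000/19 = 4315.79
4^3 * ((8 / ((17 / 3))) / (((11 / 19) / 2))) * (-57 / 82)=-216.97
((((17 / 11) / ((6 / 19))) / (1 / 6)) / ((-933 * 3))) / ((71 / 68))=-21964 / 2186019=-0.01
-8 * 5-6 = -46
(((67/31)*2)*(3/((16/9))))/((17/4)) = 1809/1054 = 1.72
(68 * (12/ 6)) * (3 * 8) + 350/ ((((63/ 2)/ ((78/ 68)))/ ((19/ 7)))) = 3298.59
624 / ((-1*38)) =-312 / 19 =-16.42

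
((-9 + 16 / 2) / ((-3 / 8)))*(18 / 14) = 24 / 7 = 3.43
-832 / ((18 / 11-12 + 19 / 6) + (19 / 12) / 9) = 988416 / 8341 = 118.50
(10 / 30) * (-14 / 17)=-14 / 51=-0.27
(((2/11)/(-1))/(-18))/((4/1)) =1/396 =0.00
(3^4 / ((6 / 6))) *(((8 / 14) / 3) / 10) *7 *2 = 108 / 5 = 21.60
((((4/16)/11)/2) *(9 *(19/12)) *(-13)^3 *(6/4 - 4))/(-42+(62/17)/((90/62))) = -479000925/21266432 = -22.52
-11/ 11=-1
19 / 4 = 4.75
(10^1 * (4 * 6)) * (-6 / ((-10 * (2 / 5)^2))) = 900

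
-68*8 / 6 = -272 / 3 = -90.67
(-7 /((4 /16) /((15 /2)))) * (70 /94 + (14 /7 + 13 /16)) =-280875 /376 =-747.01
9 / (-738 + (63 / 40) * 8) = -5 / 403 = -0.01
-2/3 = -0.67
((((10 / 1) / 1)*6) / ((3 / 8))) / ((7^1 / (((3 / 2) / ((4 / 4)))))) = 240 / 7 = 34.29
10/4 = 5/2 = 2.50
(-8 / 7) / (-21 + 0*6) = 8 / 147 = 0.05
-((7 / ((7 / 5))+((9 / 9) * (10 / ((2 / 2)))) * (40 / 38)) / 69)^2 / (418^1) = -87025 / 718425378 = -0.00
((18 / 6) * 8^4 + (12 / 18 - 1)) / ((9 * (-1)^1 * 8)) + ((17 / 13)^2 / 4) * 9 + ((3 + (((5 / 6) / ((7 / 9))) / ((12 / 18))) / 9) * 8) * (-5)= -75114311 / 255528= -293.96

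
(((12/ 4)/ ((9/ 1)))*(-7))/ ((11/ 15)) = -35/ 11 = -3.18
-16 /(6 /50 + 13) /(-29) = 50 /1189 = 0.04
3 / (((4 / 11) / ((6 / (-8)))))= -99 / 16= -6.19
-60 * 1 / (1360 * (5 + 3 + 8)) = -3 / 1088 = -0.00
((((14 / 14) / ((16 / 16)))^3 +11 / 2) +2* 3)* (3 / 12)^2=25 / 32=0.78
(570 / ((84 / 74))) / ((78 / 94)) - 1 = 164932 / 273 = 604.15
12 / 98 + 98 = 4808 / 49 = 98.12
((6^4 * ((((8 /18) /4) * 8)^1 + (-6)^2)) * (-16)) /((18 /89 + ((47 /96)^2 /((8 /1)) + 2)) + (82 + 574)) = -5019298430976 /4319182841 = -1162.09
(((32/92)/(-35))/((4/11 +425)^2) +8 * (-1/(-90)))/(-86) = -7049554846/6820448527935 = -0.00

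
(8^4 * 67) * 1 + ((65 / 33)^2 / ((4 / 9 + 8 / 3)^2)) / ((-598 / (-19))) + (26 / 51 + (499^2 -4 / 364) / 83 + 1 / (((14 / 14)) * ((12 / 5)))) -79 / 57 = 1265786205439452689 / 4562516902944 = 277431.57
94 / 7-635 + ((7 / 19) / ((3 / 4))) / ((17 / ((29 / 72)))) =-621.56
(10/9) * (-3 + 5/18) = -245/81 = -3.02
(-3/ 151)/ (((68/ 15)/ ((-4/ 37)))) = 45/ 94979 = 0.00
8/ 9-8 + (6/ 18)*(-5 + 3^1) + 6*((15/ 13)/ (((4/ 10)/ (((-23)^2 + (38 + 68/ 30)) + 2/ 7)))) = 8067035/ 819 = 9849.86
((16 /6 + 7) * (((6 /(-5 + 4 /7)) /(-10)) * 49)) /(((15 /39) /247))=31939817 /775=41212.67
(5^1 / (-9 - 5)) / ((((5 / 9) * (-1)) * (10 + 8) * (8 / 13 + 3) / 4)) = 13 / 329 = 0.04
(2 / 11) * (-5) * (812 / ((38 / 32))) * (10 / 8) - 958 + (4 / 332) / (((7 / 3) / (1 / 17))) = -3581616867 / 2064293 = -1735.03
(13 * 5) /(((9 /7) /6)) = 910 /3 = 303.33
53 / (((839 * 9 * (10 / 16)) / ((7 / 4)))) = 742 / 37755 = 0.02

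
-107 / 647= -0.17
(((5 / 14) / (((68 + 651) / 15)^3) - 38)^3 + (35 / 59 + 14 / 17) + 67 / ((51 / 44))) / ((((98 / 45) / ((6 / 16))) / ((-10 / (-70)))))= -1045828649122648478589061700471585400885 / 775638139928255812181477333107944064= -1348.35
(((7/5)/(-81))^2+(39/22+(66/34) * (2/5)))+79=5002682411/61345350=81.55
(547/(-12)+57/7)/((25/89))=-55981/420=-133.29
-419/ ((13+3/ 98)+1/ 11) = -31.93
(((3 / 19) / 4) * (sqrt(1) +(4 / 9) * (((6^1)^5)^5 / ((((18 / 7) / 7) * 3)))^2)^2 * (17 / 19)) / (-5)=-4462101644342746692283308026851917082783295493149486634862138300503372897189939 / 7220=-618019618330020317490762900000000000000000000000000000000000000000000000000.00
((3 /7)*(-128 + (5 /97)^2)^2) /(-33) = -1450403522929 /6816754637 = -212.77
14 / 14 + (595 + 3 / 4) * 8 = 4767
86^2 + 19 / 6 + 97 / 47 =2087147 / 282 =7401.23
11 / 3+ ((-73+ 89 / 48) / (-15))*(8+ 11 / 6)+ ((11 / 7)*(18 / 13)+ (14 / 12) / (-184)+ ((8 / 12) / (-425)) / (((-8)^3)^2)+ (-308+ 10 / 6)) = -799136976607637 / 3147979161600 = -253.86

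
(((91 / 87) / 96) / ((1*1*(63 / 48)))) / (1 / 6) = 13 / 261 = 0.05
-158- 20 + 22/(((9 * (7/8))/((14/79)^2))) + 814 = 35728412/56169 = 636.09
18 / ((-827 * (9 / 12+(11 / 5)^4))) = -0.00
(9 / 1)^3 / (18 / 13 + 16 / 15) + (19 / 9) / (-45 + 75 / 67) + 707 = 6351431983 / 6323940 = 1004.35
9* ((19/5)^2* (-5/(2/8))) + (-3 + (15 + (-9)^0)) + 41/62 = -801517/310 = -2585.54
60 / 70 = 6 / 7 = 0.86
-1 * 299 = -299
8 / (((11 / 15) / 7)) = 840 / 11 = 76.36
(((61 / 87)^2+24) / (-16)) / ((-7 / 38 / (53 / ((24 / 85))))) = 15867344315 / 10172736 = 1559.79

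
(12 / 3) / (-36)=-1 / 9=-0.11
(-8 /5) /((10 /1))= -4 /25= -0.16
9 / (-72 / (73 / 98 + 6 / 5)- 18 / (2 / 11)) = -953 / 14403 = -0.07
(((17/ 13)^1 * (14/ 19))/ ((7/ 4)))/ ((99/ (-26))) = -272/ 1881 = -0.14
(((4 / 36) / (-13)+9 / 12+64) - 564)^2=54593724409 / 219024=249259.10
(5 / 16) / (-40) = -1 / 128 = -0.01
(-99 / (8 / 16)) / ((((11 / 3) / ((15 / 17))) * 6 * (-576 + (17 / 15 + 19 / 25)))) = 10125 / 731986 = 0.01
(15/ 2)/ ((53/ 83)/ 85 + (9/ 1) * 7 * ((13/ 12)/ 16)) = 3386400/ 1929407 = 1.76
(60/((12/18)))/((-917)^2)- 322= -270766168/840889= -322.00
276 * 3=828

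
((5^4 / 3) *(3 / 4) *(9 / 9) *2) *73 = 45625 / 2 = 22812.50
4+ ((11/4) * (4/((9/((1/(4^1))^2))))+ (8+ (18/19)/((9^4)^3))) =115206843393473/9539842121136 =12.08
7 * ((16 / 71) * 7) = 784 / 71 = 11.04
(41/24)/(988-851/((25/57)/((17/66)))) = 11275/3222324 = 0.00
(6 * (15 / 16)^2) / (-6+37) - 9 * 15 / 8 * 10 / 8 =-83025 / 3968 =-20.92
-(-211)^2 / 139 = -44521 / 139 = -320.29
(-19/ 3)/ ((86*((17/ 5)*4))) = -95/ 17544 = -0.01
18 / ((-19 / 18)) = -324 / 19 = -17.05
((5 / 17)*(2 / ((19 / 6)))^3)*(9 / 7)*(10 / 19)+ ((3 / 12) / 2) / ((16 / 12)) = 0.14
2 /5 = 0.40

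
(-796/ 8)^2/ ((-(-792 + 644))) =39601/ 592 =66.89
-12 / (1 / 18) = -216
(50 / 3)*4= 200 / 3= 66.67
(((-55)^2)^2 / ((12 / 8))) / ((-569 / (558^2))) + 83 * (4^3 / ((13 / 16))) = -24692803394552 / 7397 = -3338218655.48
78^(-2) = 1 / 6084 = 0.00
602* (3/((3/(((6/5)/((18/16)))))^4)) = 39452672/1366875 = 28.86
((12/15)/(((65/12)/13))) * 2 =96/25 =3.84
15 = 15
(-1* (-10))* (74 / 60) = 37 / 3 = 12.33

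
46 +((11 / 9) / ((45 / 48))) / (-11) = 6194 / 135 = 45.88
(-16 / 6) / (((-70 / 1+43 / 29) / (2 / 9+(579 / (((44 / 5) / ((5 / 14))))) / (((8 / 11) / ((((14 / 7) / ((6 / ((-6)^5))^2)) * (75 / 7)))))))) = 118979011102736 / 2628801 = 45259801.37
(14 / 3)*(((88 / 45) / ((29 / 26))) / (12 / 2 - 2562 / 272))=-4356352 / 1820475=-2.39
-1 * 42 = -42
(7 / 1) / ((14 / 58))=29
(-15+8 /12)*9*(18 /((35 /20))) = -9288 /7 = -1326.86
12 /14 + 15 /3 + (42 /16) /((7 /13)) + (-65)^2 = 237201 /56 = 4235.73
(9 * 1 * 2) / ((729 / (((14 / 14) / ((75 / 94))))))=188 / 6075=0.03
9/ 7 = 1.29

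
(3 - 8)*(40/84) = -50/21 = -2.38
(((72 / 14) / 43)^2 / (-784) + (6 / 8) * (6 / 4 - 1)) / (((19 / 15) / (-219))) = -43748641215 / 674796248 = -64.83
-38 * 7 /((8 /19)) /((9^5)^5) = -2527 /2871591950767410355080996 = -0.00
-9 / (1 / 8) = -72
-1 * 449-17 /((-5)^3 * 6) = -448.98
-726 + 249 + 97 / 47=-22322 / 47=-474.94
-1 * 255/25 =-51/5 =-10.20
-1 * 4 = -4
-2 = -2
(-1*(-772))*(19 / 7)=14668 / 7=2095.43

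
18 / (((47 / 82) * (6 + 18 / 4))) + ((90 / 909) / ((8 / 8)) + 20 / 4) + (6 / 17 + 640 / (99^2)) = 47105411417 / 5536516293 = 8.51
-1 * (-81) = 81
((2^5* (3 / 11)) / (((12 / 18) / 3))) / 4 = 108 / 11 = 9.82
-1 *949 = -949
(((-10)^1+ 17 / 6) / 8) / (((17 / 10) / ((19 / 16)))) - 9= -62837 / 6528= -9.63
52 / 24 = 13 / 6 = 2.17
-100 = -100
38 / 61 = 0.62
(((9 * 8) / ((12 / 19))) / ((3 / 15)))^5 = 60169205700000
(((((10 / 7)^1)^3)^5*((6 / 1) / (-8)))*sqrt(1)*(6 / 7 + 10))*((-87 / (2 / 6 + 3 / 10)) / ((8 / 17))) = 16638750000000000000 / 33232930569601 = 500670.56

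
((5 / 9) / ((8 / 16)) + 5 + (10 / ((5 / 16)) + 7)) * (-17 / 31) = -6902 / 279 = -24.74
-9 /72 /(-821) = 1 /6568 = 0.00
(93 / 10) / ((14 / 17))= 1581 / 140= 11.29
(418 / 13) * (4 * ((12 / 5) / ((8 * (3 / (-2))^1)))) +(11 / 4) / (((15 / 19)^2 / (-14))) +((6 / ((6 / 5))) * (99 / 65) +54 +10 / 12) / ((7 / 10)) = 1.72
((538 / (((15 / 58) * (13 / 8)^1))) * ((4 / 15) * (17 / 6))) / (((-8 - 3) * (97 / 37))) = -314037056 / 9362925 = -33.54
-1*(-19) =19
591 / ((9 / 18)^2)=2364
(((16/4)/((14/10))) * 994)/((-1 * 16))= -355/2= -177.50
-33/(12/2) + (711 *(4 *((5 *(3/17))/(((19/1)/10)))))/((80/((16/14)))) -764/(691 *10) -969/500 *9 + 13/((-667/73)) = -2921804253007/521044058500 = -5.61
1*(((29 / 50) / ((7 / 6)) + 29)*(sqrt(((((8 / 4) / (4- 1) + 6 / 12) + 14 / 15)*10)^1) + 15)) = 5162*sqrt(21) / 175 + 15486 / 35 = 577.63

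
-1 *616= -616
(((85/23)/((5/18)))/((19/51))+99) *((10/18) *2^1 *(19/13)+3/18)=2740679/11362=241.21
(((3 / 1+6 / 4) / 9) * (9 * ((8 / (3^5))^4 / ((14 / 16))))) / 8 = 2048 / 2711943423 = 0.00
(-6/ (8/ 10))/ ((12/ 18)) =-45/ 4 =-11.25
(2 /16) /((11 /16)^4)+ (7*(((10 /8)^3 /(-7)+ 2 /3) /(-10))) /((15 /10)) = 15964999 /42166080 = 0.38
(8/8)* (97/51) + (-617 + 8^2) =-28106/51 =-551.10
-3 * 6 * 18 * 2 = -648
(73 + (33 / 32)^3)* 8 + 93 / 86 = 104594507 / 176128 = 593.86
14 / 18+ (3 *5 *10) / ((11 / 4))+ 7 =6170 / 99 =62.32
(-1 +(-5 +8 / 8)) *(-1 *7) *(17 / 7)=85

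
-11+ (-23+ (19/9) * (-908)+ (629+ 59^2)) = 19432/9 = 2159.11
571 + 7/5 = 2862/5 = 572.40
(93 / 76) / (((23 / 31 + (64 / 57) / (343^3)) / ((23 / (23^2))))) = 349018346943 / 4867129430012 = 0.07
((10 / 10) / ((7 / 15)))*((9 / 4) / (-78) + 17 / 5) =7.22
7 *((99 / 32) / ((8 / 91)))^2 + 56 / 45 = 25569725531 / 2949120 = 8670.29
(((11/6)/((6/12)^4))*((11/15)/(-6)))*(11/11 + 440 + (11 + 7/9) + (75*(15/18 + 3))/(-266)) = -52337945/32319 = -1619.42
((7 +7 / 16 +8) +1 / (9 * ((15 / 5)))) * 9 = 6685 / 48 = 139.27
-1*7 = -7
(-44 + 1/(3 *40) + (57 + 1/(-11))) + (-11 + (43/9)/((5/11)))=49217/3960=12.43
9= 9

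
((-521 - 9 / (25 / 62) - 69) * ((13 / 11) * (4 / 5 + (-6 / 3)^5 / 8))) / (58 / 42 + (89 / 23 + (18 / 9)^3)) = 174.76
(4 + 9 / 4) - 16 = -39 / 4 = -9.75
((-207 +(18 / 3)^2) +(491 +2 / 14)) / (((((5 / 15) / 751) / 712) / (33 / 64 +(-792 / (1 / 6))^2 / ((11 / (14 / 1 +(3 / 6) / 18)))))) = 118310707863233523 / 8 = 14788838482904190.38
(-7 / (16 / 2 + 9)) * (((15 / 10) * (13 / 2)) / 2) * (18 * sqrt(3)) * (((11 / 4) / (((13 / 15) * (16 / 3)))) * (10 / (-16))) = 23.27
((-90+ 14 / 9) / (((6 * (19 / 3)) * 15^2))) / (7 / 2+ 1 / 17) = -13532 / 4655475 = -0.00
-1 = -1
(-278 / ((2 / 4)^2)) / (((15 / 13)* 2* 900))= -1807 / 3375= -0.54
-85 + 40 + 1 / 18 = -809 / 18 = -44.94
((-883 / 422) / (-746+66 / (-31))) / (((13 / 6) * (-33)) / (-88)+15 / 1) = 0.00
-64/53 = -1.21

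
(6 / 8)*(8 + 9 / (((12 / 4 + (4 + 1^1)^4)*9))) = 15075 / 2512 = 6.00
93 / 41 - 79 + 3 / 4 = -12461 / 164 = -75.98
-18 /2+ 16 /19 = -8.16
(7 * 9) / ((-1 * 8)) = -7.88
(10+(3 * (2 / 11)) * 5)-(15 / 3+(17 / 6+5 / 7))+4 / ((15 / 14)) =6093 / 770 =7.91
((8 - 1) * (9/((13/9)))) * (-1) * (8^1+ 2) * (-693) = 3929310/13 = 302254.62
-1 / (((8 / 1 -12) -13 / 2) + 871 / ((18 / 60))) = -6 / 17357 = -0.00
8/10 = 4/5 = 0.80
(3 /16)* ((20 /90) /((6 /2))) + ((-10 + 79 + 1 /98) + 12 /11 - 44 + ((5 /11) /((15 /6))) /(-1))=1006415 /38808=25.93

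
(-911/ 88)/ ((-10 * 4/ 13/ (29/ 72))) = 343447/ 253440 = 1.36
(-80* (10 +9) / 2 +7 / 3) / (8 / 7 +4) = -15911 / 108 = -147.32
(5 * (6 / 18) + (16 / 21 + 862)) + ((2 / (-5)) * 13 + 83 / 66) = 1987723 / 2310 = 860.49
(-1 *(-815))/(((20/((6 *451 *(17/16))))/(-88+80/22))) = -9884157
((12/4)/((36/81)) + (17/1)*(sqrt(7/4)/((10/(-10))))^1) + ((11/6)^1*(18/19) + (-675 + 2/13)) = -688.85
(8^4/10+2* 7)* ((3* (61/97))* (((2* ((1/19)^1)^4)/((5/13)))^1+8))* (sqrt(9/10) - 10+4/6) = -18857772121104/316028425+3030713376606* sqrt(10)/1580142125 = -53605.88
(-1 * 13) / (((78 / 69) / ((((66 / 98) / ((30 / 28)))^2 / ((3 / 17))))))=-94622 / 3675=-25.75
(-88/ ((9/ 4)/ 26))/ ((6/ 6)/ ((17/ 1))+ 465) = -2.19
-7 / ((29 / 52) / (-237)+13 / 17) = -209508 / 22817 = -9.18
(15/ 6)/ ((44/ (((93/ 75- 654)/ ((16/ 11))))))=-16319/ 640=-25.50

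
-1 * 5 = -5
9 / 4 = 2.25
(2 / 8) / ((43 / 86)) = 0.50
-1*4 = -4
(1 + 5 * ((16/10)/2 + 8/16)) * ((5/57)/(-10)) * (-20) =25/19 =1.32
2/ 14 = 1/ 7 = 0.14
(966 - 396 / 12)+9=942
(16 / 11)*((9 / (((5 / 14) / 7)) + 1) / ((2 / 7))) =49672 / 55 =903.13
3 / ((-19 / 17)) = -2.68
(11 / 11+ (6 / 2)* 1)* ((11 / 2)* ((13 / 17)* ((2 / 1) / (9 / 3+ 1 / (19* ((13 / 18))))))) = 12844 / 1173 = 10.95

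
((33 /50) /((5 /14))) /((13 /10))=462 /325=1.42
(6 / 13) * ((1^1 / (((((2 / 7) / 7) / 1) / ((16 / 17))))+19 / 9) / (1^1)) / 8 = 3851 / 2652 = 1.45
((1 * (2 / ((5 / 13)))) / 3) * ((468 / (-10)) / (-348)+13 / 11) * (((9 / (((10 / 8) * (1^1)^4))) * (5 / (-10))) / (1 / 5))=-327522 / 7975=-41.07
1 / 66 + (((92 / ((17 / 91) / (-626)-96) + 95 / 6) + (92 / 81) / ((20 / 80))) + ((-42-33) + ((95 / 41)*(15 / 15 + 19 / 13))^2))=-31887995362883080 / 1384268800776147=-23.04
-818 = -818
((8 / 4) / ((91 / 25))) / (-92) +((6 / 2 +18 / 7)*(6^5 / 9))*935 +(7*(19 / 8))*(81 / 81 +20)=10766803367 / 2392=4501171.98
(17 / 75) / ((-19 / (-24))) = 0.29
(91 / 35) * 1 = 13 / 5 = 2.60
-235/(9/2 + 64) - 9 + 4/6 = -11.76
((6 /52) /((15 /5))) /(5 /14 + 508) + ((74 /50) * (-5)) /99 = -310892 /4163445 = -0.07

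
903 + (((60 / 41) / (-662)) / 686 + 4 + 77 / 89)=376112121065 / 414281917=907.87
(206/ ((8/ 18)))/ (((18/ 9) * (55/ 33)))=2781/ 20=139.05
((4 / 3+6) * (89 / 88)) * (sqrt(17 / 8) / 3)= 89 * sqrt(34) / 144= 3.60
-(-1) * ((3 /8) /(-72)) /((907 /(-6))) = 1 /29024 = 0.00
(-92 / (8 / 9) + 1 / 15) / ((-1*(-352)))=-3103 / 10560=-0.29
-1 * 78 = -78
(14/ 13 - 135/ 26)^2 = 16.94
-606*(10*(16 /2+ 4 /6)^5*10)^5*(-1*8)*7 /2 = 13391927825250646826871534528919827906560000000000 /282429536481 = 47416881364855292225442520000000000000.00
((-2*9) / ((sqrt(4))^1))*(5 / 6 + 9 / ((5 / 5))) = -177 / 2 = -88.50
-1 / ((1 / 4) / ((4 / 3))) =-16 / 3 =-5.33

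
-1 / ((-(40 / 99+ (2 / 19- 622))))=-1881 / 1169024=-0.00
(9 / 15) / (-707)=-3 / 3535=-0.00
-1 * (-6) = 6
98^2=9604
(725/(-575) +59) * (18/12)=1992/23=86.61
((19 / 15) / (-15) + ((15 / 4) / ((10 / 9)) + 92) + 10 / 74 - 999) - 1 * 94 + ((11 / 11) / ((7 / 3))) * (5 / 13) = -6044899859 / 6060600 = -997.41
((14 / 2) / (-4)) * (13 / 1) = -91 / 4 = -22.75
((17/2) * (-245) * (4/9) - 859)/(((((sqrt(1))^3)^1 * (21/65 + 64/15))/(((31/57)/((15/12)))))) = -25890332/153045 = -169.17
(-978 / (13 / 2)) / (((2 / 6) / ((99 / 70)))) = -638.39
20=20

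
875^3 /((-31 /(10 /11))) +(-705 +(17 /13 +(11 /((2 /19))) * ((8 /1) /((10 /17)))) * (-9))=-435748614022 /22165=-19659310.36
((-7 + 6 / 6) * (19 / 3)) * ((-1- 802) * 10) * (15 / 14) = 2288550 / 7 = 326935.71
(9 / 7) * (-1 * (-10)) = 90 / 7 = 12.86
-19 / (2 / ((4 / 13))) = -38 / 13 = -2.92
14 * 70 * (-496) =-486080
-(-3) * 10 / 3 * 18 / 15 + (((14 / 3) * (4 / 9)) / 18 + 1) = 3187 / 243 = 13.12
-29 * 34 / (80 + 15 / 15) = -986 / 81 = -12.17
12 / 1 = 12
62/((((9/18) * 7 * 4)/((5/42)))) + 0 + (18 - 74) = -16309/294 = -55.47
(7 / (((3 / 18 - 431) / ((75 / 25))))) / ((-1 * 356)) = 63 / 460130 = 0.00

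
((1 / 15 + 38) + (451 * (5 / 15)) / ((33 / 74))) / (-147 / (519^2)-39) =-505291307 / 52526130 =-9.62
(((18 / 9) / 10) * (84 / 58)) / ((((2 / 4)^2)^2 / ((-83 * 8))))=-446208 / 145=-3077.30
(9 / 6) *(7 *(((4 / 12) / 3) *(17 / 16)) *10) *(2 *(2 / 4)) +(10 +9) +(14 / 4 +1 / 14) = 11749 / 336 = 34.97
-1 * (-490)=490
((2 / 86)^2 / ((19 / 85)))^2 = 7225 / 1234187161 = 0.00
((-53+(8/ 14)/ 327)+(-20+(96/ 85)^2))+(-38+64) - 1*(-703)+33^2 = 28879977949/ 16538025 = 1746.28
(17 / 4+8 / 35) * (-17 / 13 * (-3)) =31977 / 1820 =17.57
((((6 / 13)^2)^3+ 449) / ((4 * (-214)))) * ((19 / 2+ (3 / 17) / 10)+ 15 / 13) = -3194576464178 / 570697762115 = -5.60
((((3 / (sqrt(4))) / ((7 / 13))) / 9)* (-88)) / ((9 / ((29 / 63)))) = -16588 / 11907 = -1.39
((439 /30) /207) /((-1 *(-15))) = 439 /93150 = 0.00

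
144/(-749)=-144/749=-0.19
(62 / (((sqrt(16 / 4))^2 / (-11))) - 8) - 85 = -527 / 2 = -263.50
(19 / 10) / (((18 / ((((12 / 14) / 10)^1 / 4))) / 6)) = 19 / 1400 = 0.01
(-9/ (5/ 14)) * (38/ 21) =-45.60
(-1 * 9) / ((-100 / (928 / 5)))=2088 / 125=16.70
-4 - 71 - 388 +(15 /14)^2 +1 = -90327 /196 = -460.85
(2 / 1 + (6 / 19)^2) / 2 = 379 / 361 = 1.05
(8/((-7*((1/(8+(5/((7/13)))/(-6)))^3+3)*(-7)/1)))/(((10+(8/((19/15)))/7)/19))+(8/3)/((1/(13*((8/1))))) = 28056459354228/101130575525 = 277.43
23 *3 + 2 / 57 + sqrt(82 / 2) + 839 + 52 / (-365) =sqrt(41) + 18888706 / 20805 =914.30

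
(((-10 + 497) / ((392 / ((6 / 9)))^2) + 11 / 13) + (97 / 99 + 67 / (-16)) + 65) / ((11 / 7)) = 258083491 / 6474468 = 39.86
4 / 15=0.27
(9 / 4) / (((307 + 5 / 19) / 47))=2679 / 7784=0.34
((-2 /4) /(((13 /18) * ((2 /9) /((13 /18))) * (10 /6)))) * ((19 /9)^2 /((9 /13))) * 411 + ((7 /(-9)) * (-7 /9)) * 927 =-180667 /60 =-3011.12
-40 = -40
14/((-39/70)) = -980/39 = -25.13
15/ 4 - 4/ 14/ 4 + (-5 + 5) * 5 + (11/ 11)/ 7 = 3.82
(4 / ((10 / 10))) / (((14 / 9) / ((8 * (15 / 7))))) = 2160 / 49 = 44.08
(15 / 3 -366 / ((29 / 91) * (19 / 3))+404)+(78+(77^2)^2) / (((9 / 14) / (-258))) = -23320719380753 / 1653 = -14108118197.67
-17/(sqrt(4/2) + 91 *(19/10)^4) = -2016065870000/140640685542521 + 1700000000 *sqrt(2)/140640685542521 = -0.01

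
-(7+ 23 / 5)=-58 / 5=-11.60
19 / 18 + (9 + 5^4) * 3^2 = 102727 / 18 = 5707.06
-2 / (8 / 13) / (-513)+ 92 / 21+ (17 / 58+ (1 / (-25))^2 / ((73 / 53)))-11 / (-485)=8672350976021 / 1843520647500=4.70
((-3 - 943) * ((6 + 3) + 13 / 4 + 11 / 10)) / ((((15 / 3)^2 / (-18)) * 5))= 1136619 / 625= 1818.59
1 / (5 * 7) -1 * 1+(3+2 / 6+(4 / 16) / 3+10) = 5227 / 420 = 12.45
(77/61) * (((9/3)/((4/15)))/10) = 1.42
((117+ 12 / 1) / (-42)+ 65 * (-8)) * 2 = -7323 / 7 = -1046.14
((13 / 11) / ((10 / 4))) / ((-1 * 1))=-0.47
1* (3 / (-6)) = -1 / 2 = -0.50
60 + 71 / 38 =2351 / 38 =61.87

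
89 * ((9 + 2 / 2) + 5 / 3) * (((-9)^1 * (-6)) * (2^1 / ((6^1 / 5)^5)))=9734375 / 216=45066.55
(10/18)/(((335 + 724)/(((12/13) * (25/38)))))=250/784719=0.00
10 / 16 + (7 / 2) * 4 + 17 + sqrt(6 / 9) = sqrt(6) / 3 + 253 / 8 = 32.44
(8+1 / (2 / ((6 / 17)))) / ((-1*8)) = -139 / 136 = -1.02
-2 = -2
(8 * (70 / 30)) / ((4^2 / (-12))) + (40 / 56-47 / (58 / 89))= -34675 / 406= -85.41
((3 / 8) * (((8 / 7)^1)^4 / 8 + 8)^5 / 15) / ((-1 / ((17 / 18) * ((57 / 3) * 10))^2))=-194455224071287359808000000 / 6463173570106572081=-30086647.37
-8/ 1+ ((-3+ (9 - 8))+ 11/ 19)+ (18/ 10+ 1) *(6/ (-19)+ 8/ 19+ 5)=463/ 95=4.87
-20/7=-2.86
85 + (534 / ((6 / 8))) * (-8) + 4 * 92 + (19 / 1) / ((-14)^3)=-14386811 / 2744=-5243.01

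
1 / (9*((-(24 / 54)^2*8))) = -9 / 128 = -0.07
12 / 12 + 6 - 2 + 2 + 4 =11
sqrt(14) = 3.74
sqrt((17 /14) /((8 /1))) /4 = sqrt(119) /112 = 0.10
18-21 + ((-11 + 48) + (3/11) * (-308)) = -50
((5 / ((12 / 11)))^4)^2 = 83733937890625 / 429981696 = 194738.38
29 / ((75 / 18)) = 174 / 25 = 6.96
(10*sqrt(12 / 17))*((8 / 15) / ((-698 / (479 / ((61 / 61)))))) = -7664*sqrt(51) / 17799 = -3.07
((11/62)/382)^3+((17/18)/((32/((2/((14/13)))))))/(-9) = -5734393122713/941582176743096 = -0.01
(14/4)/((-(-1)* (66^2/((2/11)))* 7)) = 1/47916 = 0.00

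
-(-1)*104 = 104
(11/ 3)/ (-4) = -11/ 12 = -0.92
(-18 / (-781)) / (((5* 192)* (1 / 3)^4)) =243 / 124960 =0.00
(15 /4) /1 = 15 /4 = 3.75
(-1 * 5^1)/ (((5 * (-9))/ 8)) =8/ 9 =0.89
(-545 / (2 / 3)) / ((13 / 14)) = -11445 / 13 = -880.38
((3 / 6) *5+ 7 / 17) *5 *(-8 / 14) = -990 / 119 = -8.32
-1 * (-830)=830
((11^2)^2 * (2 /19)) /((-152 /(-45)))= 658845 /1444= 456.26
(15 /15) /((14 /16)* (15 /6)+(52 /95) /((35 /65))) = 10640 /34091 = 0.31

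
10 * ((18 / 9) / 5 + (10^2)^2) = 100004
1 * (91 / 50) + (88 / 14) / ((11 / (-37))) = -19.32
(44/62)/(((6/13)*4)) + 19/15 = 3071/1860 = 1.65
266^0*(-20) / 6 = -10 / 3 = -3.33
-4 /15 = -0.27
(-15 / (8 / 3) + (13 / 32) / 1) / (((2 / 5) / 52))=-10855 / 16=-678.44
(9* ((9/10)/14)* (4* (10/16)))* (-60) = -1215/14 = -86.79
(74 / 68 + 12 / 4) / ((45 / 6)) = 139 / 255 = 0.55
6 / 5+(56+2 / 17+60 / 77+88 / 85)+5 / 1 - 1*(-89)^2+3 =-7853.87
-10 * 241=-2410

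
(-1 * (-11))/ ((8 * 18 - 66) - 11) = 11/ 67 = 0.16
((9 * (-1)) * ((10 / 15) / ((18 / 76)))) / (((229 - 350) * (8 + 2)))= 38 / 1815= 0.02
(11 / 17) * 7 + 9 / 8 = 769 / 136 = 5.65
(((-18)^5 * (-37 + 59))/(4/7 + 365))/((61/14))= -1357969536/52033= -26098.24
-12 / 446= -6 / 223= -0.03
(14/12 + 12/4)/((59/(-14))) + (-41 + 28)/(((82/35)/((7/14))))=-109235/29028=-3.76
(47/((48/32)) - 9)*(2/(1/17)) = 2278/3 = 759.33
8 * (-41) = -328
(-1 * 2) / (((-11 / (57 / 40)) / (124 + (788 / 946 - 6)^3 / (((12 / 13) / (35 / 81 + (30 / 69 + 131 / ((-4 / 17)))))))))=233735500148218894 / 10843237408905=21555.88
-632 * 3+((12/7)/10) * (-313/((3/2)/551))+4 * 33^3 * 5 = 24399688/35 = 697133.94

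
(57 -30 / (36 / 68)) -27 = -80 / 3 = -26.67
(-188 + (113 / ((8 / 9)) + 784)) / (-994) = -5785 / 7952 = -0.73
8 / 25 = 0.32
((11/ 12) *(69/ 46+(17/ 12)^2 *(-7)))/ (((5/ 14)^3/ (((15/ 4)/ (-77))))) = 88543/ 7200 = 12.30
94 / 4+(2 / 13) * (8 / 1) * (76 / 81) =51923 / 2106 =24.65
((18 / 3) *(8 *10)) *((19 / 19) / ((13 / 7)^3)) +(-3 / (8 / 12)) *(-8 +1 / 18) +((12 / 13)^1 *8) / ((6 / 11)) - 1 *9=115.23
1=1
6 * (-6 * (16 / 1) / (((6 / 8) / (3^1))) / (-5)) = 2304 / 5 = 460.80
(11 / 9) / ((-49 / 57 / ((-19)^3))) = 1433531 / 147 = 9751.91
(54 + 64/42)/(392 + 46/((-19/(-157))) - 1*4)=11077/153237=0.07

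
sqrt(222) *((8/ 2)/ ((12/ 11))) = 11 *sqrt(222)/ 3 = 54.63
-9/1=-9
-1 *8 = -8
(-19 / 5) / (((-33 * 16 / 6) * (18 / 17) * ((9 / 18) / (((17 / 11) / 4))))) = 5491 / 174240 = 0.03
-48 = -48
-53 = -53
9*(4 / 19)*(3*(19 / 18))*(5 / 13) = 30 / 13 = 2.31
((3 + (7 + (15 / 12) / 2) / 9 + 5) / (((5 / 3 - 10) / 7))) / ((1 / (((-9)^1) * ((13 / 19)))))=173901 / 3800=45.76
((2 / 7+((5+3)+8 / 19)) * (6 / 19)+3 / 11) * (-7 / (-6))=28003 / 7942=3.53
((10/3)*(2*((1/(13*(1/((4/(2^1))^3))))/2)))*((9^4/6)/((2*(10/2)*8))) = 729/26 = 28.04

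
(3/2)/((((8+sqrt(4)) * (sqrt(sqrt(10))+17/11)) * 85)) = -1331 * sqrt(10)/2096300 - 3179/2096300+2057 * 10^(1/4)/2096300+14641 * 10^(3/4)/35637100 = 0.00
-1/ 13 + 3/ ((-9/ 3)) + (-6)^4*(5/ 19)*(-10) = -842666/ 247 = -3411.60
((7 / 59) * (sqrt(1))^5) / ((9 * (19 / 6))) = 14 / 3363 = 0.00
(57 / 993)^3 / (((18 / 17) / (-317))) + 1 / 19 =-49535431 / 12402524322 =-0.00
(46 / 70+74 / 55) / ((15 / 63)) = 8.41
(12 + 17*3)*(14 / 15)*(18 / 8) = 1323 / 10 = 132.30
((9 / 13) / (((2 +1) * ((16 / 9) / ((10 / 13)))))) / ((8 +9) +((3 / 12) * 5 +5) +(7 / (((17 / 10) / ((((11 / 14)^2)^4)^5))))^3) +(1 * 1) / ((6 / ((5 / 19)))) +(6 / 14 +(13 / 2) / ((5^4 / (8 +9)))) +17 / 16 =16524689456081363663070317867144727157877152942606013890248710126406087770395164292651418908613187008998274027276689629398404159294354672639507758347 / 9629627682916307344590136340843119997297313116982897428573166207611440147166785573313005690095742829482254956017448958152518660414263278222351790000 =1.72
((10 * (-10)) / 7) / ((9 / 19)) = -1900 / 63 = -30.16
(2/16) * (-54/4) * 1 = -27/16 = -1.69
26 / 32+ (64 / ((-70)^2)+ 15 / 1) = 310181 / 19600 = 15.83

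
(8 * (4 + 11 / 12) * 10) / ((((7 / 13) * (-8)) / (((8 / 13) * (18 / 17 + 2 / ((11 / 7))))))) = -131.01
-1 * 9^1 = -9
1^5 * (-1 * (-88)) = 88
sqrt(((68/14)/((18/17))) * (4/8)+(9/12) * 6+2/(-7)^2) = sqrt(3014)/21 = 2.61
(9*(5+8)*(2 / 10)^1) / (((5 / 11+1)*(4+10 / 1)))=1.15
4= 4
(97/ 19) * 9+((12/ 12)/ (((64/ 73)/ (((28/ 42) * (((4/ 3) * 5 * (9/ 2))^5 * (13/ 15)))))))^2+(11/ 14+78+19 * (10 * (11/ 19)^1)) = 68218414966468689/ 266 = 256460206640859.73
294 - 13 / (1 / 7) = 203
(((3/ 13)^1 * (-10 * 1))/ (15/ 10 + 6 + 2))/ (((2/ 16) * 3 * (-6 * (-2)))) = -40/ 741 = -0.05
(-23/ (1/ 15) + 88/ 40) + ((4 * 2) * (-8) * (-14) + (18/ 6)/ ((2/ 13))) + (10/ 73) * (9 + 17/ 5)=419311/ 730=574.40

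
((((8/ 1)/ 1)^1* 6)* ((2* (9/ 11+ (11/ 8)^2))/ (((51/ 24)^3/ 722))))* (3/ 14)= 4192.79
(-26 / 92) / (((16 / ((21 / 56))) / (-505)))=19695 / 5888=3.34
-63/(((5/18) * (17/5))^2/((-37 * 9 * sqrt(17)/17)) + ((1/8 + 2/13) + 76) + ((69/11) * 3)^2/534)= -4423641826575339642410136/5402600648561822589679669 - 154001547811114187184 * sqrt(17)/5402600648561822589679669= -0.82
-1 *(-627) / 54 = 11.61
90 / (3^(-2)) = 810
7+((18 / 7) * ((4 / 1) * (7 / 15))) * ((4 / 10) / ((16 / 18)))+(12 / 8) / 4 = 1907 / 200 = 9.54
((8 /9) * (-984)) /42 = -1312 /63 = -20.83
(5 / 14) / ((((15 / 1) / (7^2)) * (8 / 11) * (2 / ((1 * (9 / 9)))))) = 77 / 96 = 0.80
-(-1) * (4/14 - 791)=-790.71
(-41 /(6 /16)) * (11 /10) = -1804 /15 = -120.27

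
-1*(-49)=49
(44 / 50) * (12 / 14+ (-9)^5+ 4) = -9092798 / 175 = -51958.85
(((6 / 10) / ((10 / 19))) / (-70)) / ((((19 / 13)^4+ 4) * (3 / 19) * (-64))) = 10310521 / 54782560000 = 0.00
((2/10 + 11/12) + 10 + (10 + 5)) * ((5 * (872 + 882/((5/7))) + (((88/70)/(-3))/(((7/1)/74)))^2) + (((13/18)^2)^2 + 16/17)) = 1771706017577969831/6427208088000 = 275657.17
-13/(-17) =13/17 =0.76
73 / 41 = 1.78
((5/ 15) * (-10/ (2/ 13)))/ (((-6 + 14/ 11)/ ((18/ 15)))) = 11/ 2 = 5.50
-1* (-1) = 1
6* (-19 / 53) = -114 / 53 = -2.15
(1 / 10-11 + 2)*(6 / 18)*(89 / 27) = -7921 / 810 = -9.78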